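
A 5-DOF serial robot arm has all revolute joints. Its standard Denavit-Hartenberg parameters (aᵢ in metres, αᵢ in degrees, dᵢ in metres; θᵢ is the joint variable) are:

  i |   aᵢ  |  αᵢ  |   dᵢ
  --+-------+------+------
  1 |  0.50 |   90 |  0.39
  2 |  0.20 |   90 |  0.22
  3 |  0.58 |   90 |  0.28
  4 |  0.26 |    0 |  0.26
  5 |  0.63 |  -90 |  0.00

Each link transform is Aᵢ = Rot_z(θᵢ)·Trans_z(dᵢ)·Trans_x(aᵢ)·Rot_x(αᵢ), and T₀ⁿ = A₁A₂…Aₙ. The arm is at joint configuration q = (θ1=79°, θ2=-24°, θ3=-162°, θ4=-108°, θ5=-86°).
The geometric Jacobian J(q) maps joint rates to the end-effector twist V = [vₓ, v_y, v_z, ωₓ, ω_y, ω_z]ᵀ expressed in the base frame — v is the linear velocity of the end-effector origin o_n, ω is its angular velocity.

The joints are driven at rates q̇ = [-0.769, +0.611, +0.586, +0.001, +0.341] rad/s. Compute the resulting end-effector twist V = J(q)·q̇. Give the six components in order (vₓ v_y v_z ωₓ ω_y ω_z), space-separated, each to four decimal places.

o_n = [0.6130, 0.5237, 0.1290]
J₁: ẑ×o_n = [-0.5237, 0.6130, 0.0000], ω = ẑ
J2: z=[0.9816, -0.1908, 0.0000] o=[0.0954, 0.4908, 0.3900] → [0.0498, 0.2562, 0.1310, 0.9816, -0.1908, 0.0000]
J3: z=[-0.0776, -0.3993, -0.9135] o=[0.3462, 0.6282, 0.3087] → [-0.0238, -0.2576, 0.1146, -0.0776, -0.3993, -0.9135]
J4: z=[0.8797, -0.4586, 0.1257] o=[0.0524, 0.0559, 0.2772] → [0.0092, 0.2008, 0.6685, 0.8797, -0.4586, 0.1257]
J5: z=[0.8797, -0.4586, 0.1257] o=[0.3380, 0.0992, 0.5047] → [0.1189, 0.3651, 0.4995, 0.8797, -0.4586, 0.1257]
V = J·q̇ = [0.4598, -0.3411, 0.3182, 0.8552, -0.5074, -1.2614]

0.4598 -0.3411 0.3182 0.8552 -0.5074 -1.2614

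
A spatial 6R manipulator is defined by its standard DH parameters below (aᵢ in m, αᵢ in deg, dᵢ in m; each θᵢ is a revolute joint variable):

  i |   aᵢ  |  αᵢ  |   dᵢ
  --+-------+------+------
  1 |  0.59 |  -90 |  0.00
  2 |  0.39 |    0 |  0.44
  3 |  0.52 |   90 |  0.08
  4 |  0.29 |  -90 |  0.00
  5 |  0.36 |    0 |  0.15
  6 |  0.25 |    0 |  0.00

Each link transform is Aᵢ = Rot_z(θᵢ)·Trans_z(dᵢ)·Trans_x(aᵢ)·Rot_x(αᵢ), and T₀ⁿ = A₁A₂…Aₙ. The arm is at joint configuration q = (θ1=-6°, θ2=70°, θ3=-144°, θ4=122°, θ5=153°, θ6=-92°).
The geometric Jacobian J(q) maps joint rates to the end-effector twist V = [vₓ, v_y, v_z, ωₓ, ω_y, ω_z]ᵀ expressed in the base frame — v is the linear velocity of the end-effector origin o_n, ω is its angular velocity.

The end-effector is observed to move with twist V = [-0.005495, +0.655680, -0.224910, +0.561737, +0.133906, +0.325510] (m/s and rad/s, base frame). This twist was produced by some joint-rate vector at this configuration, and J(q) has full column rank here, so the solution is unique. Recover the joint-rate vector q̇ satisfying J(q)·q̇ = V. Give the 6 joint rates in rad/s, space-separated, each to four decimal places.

0.3670 0.2580 -0.1350 -0.5350 -0.7110 0.5810

o_n = [1.2333, 0.3904, -0.1403]
J₁: ẑ×o_n = [-0.3904, 1.2333, 0.0000], ω = ẑ
J2: z=[0.1045, 0.9945, 0.0000] o=[0.5868, -0.0617, 0.0000] → [-0.1395, 0.0147, -0.5957, 0.1045, 0.9945, 0.0000]
J3: z=[0.1045, 0.9945, 0.0000] o=[0.7654, 0.3620, -0.3665] → [0.2249, -0.0236, -0.4623, 0.1045, 0.9945, 0.0000]
J4: z=[-0.9560, 0.1005, 0.2756] o=[0.9163, 0.4266, 0.1334] → [-0.0175, -0.1743, 0.0027, -0.9560, 0.1005, 0.2756]
J5: z=[-0.2879, -0.5026, -0.8152] o=[0.8999, 0.6756, -0.0143] → [-0.1691, -0.3080, 0.2496, -0.2879, -0.5026, -0.8152]
J6: z=[-0.2879, -0.5026, -0.8152] o=[1.0311, 0.3083, -0.0183] → [0.1282, -0.1999, 0.0780, -0.2879, -0.5026, -0.8152]
q̇ = J⁺·V = [0.3670, 0.2580, -0.1350, -0.5350, -0.7110, 0.5810]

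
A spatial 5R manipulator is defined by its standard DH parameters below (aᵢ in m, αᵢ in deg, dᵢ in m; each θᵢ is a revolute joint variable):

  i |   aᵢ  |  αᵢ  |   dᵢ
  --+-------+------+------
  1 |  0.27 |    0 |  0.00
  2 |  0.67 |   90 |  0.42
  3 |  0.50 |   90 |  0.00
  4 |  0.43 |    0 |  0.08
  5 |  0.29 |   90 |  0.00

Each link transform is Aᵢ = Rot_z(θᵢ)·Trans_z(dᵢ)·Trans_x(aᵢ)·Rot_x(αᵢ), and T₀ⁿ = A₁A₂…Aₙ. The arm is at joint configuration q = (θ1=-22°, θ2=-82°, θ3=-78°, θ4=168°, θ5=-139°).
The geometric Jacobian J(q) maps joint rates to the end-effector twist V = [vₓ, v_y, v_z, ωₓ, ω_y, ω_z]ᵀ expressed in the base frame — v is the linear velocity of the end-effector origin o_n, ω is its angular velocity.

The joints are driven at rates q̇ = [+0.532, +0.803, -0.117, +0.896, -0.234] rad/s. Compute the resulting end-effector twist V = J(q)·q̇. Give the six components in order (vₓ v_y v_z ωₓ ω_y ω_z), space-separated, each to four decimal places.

1.0569 -0.3550 0.1704 0.2702 0.6000 1.1974

o_n = [-0.1327, -0.6869, 0.0776]
J₁: ẑ×o_n = [0.6869, -0.1327, 0.0000], ω = ẑ
J2: z=[0.0000, 0.0000, 1.0000] o=[0.2503, -0.1011, 0.0000] → [0.5857, -0.3831, 0.0000, 0.0000, 0.0000, 1.0000]
J3: z=[-0.9703, 0.2419, 0.0000] o=[0.0883, -0.7512, 0.4200] → [-0.0828, -0.3322, -0.0090, -0.9703, 0.2419, 0.0000]
J4: z=[0.2366, 0.9491, -0.2079] o=[0.0631, -0.8521, -0.0691] → [0.1736, 0.0060, 0.2250, 0.2366, 0.9491, -0.2079]
J5: z=[0.2366, 0.9491, -0.2079] o=[0.0164, -0.6697, 0.3257] → [-0.2390, 0.0897, 0.1375, 0.2366, 0.9491, -0.2079]
V = J·q̇ = [1.0569, -0.3550, 0.1704, 0.2702, 0.6000, 1.1974]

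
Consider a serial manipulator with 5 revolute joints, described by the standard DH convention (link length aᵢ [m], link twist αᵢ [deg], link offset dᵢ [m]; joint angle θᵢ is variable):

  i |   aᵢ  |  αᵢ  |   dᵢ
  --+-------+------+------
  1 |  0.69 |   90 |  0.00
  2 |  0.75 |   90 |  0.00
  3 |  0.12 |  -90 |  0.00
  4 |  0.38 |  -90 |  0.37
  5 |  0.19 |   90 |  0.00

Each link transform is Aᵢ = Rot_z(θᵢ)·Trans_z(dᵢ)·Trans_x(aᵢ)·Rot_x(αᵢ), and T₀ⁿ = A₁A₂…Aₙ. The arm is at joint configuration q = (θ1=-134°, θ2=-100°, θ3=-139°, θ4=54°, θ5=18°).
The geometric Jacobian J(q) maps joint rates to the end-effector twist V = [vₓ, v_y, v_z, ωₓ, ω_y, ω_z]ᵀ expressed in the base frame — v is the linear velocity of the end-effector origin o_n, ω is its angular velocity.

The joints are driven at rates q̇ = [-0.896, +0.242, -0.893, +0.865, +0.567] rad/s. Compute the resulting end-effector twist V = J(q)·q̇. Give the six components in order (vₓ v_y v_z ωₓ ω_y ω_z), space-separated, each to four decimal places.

o_n = [-0.3343, -1.1090, -0.6844]
J₁: ẑ×o_n = [1.1090, -0.3343, 0.0000], ω = ẑ
J2: z=[-0.7193, 0.6947, 0.0000] o=[-0.4793, -0.4963, 0.0000] → [-0.4754, -0.4923, 0.3399, -0.7193, 0.6947, 0.0000]
J3: z=[0.6841, 0.7084, 0.1736] o=[-0.3888, -0.4027, -0.7386] → [0.1611, -0.0276, -0.5218, 0.6841, 0.7084, 0.1736]
J4: z=[0.6220, -0.4423, -0.6461] o=[-0.3431, -0.4687, -0.6494] → [-0.3982, 0.0160, -0.3944, 0.6220, -0.4423, -0.6461]
J5: z=[-0.7103, 0.0286, -0.7034] o=[-0.2382, -0.9730, -0.7758] → [-0.0931, 0.1326, 0.0993, -0.7103, 0.0286, -0.7034]
V = J·q̇ = [-1.6498, 0.2941, 0.2635, -0.6496, -0.8309, -2.0087]

-1.6498 0.2941 0.2635 -0.6496 -0.8309 -2.0087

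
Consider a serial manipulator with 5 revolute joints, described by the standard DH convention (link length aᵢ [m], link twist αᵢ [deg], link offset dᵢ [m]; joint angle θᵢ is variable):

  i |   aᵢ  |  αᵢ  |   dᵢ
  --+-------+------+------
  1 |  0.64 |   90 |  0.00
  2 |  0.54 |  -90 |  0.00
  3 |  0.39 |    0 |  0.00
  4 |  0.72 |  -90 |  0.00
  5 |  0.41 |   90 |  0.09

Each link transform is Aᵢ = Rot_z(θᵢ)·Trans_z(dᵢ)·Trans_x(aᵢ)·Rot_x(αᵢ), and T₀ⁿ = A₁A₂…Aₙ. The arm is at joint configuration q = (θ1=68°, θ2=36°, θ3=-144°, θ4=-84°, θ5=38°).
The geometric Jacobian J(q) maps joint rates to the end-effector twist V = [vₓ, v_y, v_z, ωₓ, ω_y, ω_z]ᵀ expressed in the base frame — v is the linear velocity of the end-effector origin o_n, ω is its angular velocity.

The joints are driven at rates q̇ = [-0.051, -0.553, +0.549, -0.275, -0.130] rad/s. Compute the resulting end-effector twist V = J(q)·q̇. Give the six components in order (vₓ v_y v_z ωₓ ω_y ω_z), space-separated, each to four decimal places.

o_n = [-0.3188, 0.5076, -0.5218]
J₁: ẑ×o_n = [-0.5076, -0.3188, 0.0000], ω = ẑ
J2: z=[0.9272, -0.3746, 0.0000] o=[0.2397, 0.5934, 0.0000] → [0.1955, 0.4838, -0.2888, 0.9272, -0.3746, 0.0000]
J3: z=[-0.2202, -0.5450, 0.8090] o=[0.4034, 0.9985, 0.3174] → [0.8545, -0.7690, -0.2855, -0.2202, -0.5450, 0.8090]
J4: z=[-0.2202, -0.5450, 0.8090] o=[0.5203, 0.6759, 0.1319] → [0.4925, -0.8228, -0.4202, -0.2202, -0.5450, 0.8090]
J5: z=[0.3952, -0.8081, -0.4368] o=[-0.1218, 0.5150, -0.1512] → [0.2963, 0.2325, -0.1621, 0.3952, -0.8081, -0.4368]
V = J·q̇ = [0.2130, -0.4775, 0.1396, -0.6244, 0.1629, 0.2275]

0.2130 -0.4775 0.1396 -0.6244 0.1629 0.2275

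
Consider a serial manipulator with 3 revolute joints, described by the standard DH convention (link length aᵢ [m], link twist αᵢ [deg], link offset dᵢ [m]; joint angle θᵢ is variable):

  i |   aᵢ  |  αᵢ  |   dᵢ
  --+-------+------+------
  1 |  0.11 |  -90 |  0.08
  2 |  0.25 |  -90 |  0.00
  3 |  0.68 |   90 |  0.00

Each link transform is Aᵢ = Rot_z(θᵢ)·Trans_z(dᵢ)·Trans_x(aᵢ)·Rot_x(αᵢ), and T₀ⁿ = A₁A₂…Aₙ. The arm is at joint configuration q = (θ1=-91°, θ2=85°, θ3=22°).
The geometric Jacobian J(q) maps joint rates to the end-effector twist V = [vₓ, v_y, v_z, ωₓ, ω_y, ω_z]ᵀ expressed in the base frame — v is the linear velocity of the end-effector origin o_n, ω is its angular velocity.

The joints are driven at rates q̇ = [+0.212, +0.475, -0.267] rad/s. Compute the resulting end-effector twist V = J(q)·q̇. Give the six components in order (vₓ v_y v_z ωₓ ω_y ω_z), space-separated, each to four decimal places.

o_n = [-0.2580, -0.1823, -0.7971]
J₁: ẑ×o_n = [0.1823, -0.2580, 0.0000], ω = ẑ
J2: z=[0.9998, -0.0175, 0.0000] o=[-0.0019, -0.1100, 0.0800] → [0.0153, 0.8770, -0.0767, 0.9998, -0.0175, 0.0000]
J3: z=[0.0174, 0.9960, -0.0872] o=[-0.0023, -0.1318, -0.1690] → [-0.6300, 0.0332, 0.2538, 0.0174, 0.9960, -0.0872]
V = J·q̇ = [0.2141, 0.3530, -0.1042, 0.4703, -0.2742, 0.2353]

0.2141 0.3530 -0.1042 0.4703 -0.2742 0.2353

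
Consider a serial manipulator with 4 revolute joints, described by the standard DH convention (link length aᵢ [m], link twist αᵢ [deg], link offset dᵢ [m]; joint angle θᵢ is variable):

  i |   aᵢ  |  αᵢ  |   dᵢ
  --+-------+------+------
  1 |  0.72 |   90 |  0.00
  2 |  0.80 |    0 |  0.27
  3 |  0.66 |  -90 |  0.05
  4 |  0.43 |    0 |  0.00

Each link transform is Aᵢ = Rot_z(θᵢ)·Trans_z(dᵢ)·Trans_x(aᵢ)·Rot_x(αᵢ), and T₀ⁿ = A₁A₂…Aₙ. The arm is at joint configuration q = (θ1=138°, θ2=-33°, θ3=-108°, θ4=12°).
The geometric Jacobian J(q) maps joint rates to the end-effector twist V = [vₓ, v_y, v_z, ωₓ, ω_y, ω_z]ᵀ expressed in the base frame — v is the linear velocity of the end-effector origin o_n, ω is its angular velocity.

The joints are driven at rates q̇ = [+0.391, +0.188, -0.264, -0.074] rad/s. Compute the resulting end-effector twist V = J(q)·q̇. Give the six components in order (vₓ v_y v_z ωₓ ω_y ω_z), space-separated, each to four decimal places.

-0.2090 -0.0599 0.1858 -0.0162 -0.0876 0.4485

o_n = [-0.2553, 0.5402, -1.1158]
J₁: ẑ×o_n = [-0.5402, -0.2553, 0.0000], ω = ẑ
J2: z=[0.6691, 0.7431, 0.0000] o=[-0.5351, 0.4818, 0.0000] → [-0.8292, 0.7466, -0.1689, 0.6691, 0.7431, 0.0000]
J3: z=[0.6691, 0.7431, 0.0000] o=[-0.8530, 1.1314, -0.4357] → [-0.5054, 0.4550, -0.8398, 0.6691, 0.7431, 0.0000]
J4: z=[-0.4677, 0.4211, -0.7771] o=[-0.4384, 0.8253, -0.8511] → [-0.3331, -0.2661, 0.0563, -0.4677, 0.4211, -0.7771]
V = J·q̇ = [-0.2090, -0.0599, 0.1858, -0.0162, -0.0876, 0.4485]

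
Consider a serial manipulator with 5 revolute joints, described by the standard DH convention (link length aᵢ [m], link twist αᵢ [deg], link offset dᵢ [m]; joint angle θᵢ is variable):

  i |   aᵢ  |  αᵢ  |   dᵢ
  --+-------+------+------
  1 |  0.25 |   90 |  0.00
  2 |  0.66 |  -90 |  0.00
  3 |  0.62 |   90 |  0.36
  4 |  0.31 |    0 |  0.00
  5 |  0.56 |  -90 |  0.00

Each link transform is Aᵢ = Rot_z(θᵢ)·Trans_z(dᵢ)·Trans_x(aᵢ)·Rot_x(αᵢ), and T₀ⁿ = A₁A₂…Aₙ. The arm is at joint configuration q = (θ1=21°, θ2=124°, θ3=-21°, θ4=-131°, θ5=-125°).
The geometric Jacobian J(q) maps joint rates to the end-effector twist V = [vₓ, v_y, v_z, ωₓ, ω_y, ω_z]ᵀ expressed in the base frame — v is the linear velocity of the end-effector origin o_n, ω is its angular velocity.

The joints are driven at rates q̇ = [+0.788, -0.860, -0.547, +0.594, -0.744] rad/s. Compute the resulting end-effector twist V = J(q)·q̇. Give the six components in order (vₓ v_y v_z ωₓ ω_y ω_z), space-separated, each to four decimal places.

o_n = [-0.7302, -0.3882, 0.3904]
J₁: ẑ×o_n = [0.3882, -0.7302, 0.0000], ω = ẑ
J2: z=[0.3584, -0.9336, 0.0000] o=[0.2334, 0.0896, 0.0000] → [-0.3645, -0.1399, -1.0708, 0.3584, -0.9336, 0.0000]
J3: z=[-0.7740, -0.2971, -0.5592] o=[-0.1112, -0.0427, 0.5472] → [-0.1467, 0.2248, 0.0835, -0.7740, -0.2971, -0.5592]
J4: z=[0.5217, -0.7998, -0.2971] o=[-0.6123, -0.4731, 0.8257] → [0.3733, 0.2621, -0.0500, 0.5217, -0.7998, -0.2971]
J5: z=[0.5217, -0.7998, -0.2971] o=[-0.3583, -0.2974, 0.7991] → [0.2999, 0.3237, -0.3448, 0.5217, -0.7998, -0.2971]
V = J·q̇ = [0.6982, -0.6632, 1.1020, 0.0369, 1.0854, 1.1384]

0.6982 -0.6632 1.1020 0.0369 1.0854 1.1384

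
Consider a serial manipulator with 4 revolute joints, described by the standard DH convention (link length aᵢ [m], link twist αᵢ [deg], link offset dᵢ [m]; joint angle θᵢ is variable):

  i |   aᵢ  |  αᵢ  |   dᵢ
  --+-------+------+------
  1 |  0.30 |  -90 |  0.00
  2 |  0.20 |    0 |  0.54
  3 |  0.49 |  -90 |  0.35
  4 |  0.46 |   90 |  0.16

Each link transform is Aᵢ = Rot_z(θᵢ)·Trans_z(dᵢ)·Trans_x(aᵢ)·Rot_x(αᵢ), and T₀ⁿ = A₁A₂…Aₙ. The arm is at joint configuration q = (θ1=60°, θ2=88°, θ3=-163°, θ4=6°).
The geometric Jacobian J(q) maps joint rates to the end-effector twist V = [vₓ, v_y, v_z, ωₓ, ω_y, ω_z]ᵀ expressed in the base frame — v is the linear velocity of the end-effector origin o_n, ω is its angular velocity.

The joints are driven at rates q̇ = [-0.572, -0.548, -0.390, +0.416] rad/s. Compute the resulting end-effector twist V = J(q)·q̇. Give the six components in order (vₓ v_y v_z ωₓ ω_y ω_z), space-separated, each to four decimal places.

0.3981 -0.4997 0.3595 1.0132 -0.1210 -0.6797

o_n = [-0.3757, 1.0330, 0.6739]
J₁: ẑ×o_n = [-1.0330, -0.3757, 0.0000], ω = ẑ
J2: z=[-0.8660, 0.5000, 0.0000] o=[0.1500, 0.2598, 0.0000] → [0.3370, 0.5836, -0.4068, -0.8660, 0.5000, 0.0000]
J3: z=[-0.8660, 0.5000, 0.0000] o=[-0.3142, 0.5359, -0.1999] → [0.4369, 0.7567, -0.3998, -0.8660, 0.5000, 0.0000]
J4: z=[0.4830, 0.8365, -0.2588] o=[-0.5539, 0.8207, 0.2734] → [0.3900, -0.2395, -0.0464, 0.4830, 0.8365, -0.2588]
V = J·q̇ = [0.3981, -0.4997, 0.3595, 1.0132, -0.1210, -0.6797]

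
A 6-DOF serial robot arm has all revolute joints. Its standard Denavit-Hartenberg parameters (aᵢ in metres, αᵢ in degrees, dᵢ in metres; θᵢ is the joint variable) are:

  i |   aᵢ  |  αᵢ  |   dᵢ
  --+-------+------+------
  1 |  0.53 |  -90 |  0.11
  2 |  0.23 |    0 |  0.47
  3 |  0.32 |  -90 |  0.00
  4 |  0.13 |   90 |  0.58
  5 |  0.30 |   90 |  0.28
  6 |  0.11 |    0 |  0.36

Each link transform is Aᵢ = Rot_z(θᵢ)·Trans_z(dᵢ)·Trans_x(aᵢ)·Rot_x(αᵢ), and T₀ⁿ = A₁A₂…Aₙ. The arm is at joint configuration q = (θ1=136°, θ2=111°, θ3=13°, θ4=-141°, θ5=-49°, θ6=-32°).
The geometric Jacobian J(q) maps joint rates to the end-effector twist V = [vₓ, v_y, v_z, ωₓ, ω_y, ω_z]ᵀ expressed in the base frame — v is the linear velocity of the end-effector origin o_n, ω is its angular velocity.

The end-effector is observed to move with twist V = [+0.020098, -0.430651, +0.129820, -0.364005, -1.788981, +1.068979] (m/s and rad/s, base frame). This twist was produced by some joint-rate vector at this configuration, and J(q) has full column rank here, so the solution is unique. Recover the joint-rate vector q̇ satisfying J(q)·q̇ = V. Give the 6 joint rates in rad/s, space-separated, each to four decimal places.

0.3630 0.4250 0.7800 1.0000 -0.2370 -0.3170

o_n = [-0.5153, -0.0180, -0.1531]
J₁: ẑ×o_n = [0.0180, -0.5153, 0.0000], ω = ẑ
J2: z=[-0.6947, -0.7193, 0.0000] o=[-0.3813, 0.3682, 0.1100] → [0.1893, -0.1828, 0.1718, -0.6947, -0.7193, 0.0000]
J3: z=[-0.6947, -0.7193, 0.0000] o=[-0.6484, -0.0272, -0.1047] → [0.0348, -0.0336, 0.0893, -0.6947, -0.7193, 0.0000]
J4: z=[0.5964, -0.5759, 0.5592] o=[-0.5197, -0.1515, -0.3700] → [-0.1996, -0.1269, 0.0822, 0.5964, -0.5759, 0.5592]
J5: z=[0.2867, 0.8035, 0.5217] o=[-0.2713, -0.5051, 0.0381] → [-0.4078, -0.0725, 0.3358, 0.2867, 0.8035, 0.5217]
J6: z=[0.1746, 0.4916, -0.8531] o=[-0.4736, -0.1794, 0.1844] → [-0.0282, 0.0945, 0.0487, 0.1746, 0.4916, -0.8531]
q̇ = J⁺·V = [0.3630, 0.4250, 0.7800, 1.0000, -0.2370, -0.3170]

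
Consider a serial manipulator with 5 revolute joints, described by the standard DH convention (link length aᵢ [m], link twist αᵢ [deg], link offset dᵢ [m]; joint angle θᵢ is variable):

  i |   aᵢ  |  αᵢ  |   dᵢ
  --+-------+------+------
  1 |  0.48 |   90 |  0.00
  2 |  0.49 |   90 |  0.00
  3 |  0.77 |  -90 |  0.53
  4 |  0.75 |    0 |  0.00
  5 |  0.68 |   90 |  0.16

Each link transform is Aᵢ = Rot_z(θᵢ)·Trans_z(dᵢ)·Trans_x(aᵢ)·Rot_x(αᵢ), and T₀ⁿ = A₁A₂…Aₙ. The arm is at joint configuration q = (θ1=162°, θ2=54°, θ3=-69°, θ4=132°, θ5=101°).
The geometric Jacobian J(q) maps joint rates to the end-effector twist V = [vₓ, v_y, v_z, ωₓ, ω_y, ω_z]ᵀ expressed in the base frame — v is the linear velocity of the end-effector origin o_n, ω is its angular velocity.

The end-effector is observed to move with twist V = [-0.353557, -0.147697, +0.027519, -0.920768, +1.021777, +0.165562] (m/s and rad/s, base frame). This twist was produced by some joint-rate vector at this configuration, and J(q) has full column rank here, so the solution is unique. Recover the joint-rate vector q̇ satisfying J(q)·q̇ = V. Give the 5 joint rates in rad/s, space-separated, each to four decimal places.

o_n = [-1.1240, 0.5640, 0.1732]
J₁: ẑ×o_n = [-0.5640, -1.1240, 0.0000], ω = ẑ
J2: z=[0.3090, 0.9511, 0.0000] o=[-0.4565, 0.1483, 0.0000] → [0.1648, -0.0535, 0.7633, 0.3090, 0.9511, 0.0000]
J3: z=[-0.7694, 0.2500, -0.5878] o=[-0.7304, 0.2373, 0.3964] → [0.1362, 0.0596, -0.1529, -0.7694, 0.2500, -0.5878]
J4: z=[-0.4111, 0.5104, 0.7553] o=[-1.5146, -0.2637, 0.3081] → [-0.6940, 0.2395, -0.5397, -0.4111, 0.5104, 0.7553]
J5: z=[-0.4111, 0.5104, 0.7553] o=[-0.8405, 0.0099, 0.4902] → [-0.5803, -0.3445, -0.0831, -0.4111, 0.5104, 0.7553]
q̇ = J⁺·V = [-0.1320, 0.3260, 0.7890, 0.0370, 0.9710]

-0.1320 0.3260 0.7890 0.0370 0.9710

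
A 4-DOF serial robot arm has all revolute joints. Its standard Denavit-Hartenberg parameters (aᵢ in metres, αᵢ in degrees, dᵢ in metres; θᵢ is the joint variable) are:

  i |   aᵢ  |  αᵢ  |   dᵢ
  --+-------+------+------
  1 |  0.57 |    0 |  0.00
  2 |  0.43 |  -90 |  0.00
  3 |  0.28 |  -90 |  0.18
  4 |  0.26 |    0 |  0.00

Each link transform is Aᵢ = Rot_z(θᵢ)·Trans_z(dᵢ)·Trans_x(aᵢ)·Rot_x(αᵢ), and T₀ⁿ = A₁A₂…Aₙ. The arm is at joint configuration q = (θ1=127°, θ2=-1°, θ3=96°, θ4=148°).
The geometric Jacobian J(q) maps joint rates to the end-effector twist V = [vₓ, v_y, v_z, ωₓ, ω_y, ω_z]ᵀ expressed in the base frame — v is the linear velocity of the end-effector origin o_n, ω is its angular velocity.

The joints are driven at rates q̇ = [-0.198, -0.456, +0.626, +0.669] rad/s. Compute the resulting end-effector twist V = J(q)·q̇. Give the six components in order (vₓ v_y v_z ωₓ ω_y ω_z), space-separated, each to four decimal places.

o_n = [-0.6263, 0.7733, -0.0592]
J₁: ẑ×o_n = [-0.7733, -0.6263, 0.0000], ω = ẑ
J2: z=[0.0000, 0.0000, 1.0000] o=[-0.3430, 0.4552, 0.0000] → [-0.3180, -0.2832, 0.0000, 0.0000, 0.0000, 1.0000]
J3: z=[-0.8090, -0.5878, 0.0000] o=[-0.5958, 0.8031, 0.0000] → [0.0348, -0.0479, 0.0062, -0.8090, -0.5878, 0.0000]
J4: z=[0.5846, -0.8046, 0.1045] o=[-0.7242, 0.6736, -0.2785] → [-0.1868, -0.1180, 0.1370, 0.5846, -0.8046, 0.1045]
V = J·q̇ = [0.1949, 0.1443, 0.0956, -0.1154, -0.9062, -0.5841]

0.1949 0.1443 0.0956 -0.1154 -0.9062 -0.5841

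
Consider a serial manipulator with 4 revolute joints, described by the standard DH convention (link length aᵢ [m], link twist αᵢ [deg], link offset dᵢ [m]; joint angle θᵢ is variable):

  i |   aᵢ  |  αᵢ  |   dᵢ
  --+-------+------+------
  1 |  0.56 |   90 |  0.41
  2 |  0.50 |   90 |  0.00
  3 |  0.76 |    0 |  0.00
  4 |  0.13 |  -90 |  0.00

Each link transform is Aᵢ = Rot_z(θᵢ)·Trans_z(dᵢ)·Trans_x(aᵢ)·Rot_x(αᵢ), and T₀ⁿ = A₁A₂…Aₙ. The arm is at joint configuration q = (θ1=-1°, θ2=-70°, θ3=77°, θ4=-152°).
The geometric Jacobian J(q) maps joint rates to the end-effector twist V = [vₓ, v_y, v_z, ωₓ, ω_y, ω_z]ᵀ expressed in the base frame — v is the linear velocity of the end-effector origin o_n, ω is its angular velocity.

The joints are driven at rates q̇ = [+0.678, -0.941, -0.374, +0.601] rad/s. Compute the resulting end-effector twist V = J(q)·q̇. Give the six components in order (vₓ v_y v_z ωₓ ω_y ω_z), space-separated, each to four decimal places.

-0.0912 0.6011 -0.5138 -0.1969 0.9446 0.6004

o_n = [0.7901, -0.6288, -0.2521]
J₁: ẑ×o_n = [0.6288, 0.7901, -0.0000], ω = ẑ
J2: z=[-0.0175, -0.9998, 0.0000] o=[0.5599, -0.0098, 0.4100] → [0.6620, -0.0116, 0.2410, -0.0175, -0.9998, 0.0000]
J3: z=[-0.9395, 0.0164, -0.3420] o=[0.7309, -0.0128, -0.0598] → [-0.2139, -0.2009, 0.5779, -0.9395, 0.0164, -0.3420]
J4: z=[-0.9395, 0.0164, -0.3420] o=[0.7764, -0.7542, -0.2205] → [0.0424, -0.0344, -0.1180, -0.9395, 0.0164, -0.3420]
V = J·q̇ = [-0.0912, 0.6011, -0.5138, -0.1969, 0.9446, 0.6004]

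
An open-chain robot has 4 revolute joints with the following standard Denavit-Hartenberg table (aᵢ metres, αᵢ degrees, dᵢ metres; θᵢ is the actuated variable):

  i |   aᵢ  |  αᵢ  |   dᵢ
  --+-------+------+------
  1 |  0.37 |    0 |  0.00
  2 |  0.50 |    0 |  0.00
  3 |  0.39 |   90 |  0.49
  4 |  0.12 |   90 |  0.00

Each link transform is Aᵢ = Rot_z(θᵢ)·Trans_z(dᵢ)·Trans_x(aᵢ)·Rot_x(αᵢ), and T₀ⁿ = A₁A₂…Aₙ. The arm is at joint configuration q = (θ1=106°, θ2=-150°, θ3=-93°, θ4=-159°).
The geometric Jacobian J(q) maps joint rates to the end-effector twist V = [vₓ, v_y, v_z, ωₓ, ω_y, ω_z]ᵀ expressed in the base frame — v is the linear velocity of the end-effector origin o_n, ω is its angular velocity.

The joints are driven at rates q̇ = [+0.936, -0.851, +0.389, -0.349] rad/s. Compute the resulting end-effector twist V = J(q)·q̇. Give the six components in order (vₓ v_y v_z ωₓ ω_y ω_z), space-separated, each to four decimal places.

o_n = [0.0544, -0.1812, 0.4470]
J₁: ẑ×o_n = [0.1812, 0.0544, -0.0000], ω = ẑ
J2: z=[0.0000, 0.0000, 1.0000] o=[-0.1020, 0.3557, 0.0000] → [0.5369, 0.1564, -0.0000, 0.0000, 0.0000, 1.0000]
J3: z=[0.0000, 0.0000, 1.0000] o=[0.2577, 0.0083, 0.0000] → [0.1896, -0.2033, 0.0000, 0.0000, 0.0000, 1.0000]
J4: z=[-0.6820, 0.7314, 0.0000] o=[-0.0275, -0.2576, 0.4900] → [-0.0315, -0.0293, -0.1120, -0.6820, 0.7314, 0.0000]
V = J·q̇ = [-0.2025, -0.1510, 0.0391, 0.2380, -0.2552, 0.4740]

-0.2025 -0.1510 0.0391 0.2380 -0.2552 0.4740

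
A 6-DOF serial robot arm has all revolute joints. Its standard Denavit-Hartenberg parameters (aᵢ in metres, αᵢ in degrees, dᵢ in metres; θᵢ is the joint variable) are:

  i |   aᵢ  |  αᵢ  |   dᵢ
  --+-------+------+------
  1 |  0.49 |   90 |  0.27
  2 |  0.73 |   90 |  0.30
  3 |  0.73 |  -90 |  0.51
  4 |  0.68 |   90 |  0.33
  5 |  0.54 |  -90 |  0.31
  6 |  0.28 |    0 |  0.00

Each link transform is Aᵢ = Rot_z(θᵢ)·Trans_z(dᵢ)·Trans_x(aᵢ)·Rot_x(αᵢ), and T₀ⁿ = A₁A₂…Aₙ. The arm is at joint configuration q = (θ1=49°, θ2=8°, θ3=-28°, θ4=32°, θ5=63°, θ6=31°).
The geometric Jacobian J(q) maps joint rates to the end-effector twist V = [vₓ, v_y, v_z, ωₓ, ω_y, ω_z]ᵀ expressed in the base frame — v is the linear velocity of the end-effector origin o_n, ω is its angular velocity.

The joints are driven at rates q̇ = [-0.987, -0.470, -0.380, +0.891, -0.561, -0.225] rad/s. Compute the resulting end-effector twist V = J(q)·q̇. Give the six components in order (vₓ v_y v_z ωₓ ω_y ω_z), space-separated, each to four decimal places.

1.3957 -1.8067 -0.2529 0.2958 -0.0961 0.0015

o_n = [2.3989, 2.1356, 0.5452]
J₁: ẑ×o_n = [-2.1356, 2.3989, 0.0000], ω = ẑ
J2: z=[0.7547, -0.6561, 0.0000] o=[0.3215, 0.3698, 0.2700] → [-0.1806, -0.2077, 2.6956, 0.7547, -0.6561, 0.0000]
J3: z=[0.0913, 0.1050, -0.9903] o=[1.0221, 0.7186, 0.3716] → [1.4215, -1.3792, -0.0152, 0.0913, 0.1050, -0.9903]
J4: z=[0.9714, -0.2284, 0.0653] o=[1.2288, 1.4787, -0.0437] → [-0.1774, -0.4957, 0.9054, 0.9714, -0.2284, 0.0653]
J5: z=[0.1937, 0.6020, -0.7747] o=[1.6429, 1.9236, 0.4055] → [0.2483, -0.6127, -0.4140, 0.1937, 0.6020, -0.7747]
J6: z=[0.3184, -0.7854, -0.5308] o=[2.2041, 2.1879, 0.3510] → [-0.1803, -0.1652, 0.1364, 0.3184, -0.7854, -0.5308]
V = J·q̇ = [1.3957, -1.8067, -0.2529, 0.2958, -0.0961, 0.0015]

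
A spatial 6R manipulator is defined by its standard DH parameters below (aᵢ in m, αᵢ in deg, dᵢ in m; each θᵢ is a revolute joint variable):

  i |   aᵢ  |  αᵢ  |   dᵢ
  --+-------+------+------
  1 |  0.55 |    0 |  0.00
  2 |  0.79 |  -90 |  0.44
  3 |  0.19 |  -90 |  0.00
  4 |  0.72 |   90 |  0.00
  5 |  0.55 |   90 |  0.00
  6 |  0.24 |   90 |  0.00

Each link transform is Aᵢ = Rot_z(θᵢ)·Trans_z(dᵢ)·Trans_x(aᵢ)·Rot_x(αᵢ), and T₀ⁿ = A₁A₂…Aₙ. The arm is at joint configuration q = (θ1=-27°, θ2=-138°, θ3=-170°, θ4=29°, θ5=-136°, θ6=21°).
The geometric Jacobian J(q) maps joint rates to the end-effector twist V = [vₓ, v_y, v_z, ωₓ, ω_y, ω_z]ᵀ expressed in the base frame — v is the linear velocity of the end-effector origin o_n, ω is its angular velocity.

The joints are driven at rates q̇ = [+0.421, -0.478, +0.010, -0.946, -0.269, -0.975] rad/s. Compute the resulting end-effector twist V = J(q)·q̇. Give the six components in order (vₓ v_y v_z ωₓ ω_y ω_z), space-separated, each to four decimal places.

o_n = [0.1723, -0.3308, -0.0245]
J₁: ẑ×o_n = [0.3308, 0.1723, -0.0000], ω = ẑ
J2: z=[0.0000, 0.0000, 1.0000] o=[0.4901, -0.2497, 0.0000] → [0.0811, -0.3177, 0.0000, 0.0000, 0.0000, 1.0000]
J3: z=[0.2588, -0.9659, 0.0000] o=[-0.2730, -0.4542, 0.4400] → [0.4487, 0.1202, 0.4621, 0.2588, -0.9659, 0.0000]
J4: z=[-0.1677, -0.0449, 0.9848] o=[-0.0923, -0.4057, 0.4730] → [-0.0514, 0.1771, -0.0007, -0.1677, -0.0449, 0.9848]
J5: z=[0.6875, -0.7212, 0.0842] o=[0.4164, 0.0919, 0.5823] → [0.4733, 0.3967, -0.4667, 0.6875, -0.7212, 0.0842]
J6: z=[-0.6114, -0.5125, 0.6029] o=[0.2010, -0.1644, 0.1460] → [0.1877, -0.1215, 0.0871, -0.6114, -0.5125, 0.6029]
V = J·q̇ = [-0.1567, 0.0698, 0.0459, 0.5725, 0.7266, -1.5991]

-0.1567 0.0698 0.0459 0.5725 0.7266 -1.5991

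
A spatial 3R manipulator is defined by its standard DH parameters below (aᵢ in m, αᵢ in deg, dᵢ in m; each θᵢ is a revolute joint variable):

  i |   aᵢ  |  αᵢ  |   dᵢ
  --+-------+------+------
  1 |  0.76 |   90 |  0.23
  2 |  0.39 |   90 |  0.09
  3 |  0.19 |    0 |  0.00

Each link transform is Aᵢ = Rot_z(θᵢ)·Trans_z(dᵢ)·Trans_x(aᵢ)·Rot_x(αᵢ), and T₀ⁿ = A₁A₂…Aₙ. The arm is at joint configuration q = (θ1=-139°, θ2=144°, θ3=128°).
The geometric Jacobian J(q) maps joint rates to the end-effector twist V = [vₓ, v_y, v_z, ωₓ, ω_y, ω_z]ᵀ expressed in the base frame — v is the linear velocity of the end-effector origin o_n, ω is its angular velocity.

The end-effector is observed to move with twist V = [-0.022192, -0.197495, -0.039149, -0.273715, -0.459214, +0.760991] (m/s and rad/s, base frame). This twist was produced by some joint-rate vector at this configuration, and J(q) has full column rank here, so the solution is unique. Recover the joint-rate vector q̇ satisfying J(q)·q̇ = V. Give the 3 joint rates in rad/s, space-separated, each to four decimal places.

0.0620 -0.1670 0.8640

o_n = [-0.5641, -0.1728, 0.3905]
J₁: ẑ×o_n = [0.1728, -0.5641, 0.0000], ω = ẑ
J2: z=[-0.6561, 0.7547, 0.0000] o=[-0.5736, -0.4986, 0.2300] → [0.1211, 0.1053, -0.2209, -0.6561, 0.7547, 0.0000]
J3: z=[-0.4436, -0.3856, 0.8090] o=[-0.3945, -0.2237, 0.4592] → [-0.0147, -0.1677, -0.0880, -0.4436, -0.3856, 0.8090]
q̇ = J⁺·V = [0.0620, -0.1670, 0.8640]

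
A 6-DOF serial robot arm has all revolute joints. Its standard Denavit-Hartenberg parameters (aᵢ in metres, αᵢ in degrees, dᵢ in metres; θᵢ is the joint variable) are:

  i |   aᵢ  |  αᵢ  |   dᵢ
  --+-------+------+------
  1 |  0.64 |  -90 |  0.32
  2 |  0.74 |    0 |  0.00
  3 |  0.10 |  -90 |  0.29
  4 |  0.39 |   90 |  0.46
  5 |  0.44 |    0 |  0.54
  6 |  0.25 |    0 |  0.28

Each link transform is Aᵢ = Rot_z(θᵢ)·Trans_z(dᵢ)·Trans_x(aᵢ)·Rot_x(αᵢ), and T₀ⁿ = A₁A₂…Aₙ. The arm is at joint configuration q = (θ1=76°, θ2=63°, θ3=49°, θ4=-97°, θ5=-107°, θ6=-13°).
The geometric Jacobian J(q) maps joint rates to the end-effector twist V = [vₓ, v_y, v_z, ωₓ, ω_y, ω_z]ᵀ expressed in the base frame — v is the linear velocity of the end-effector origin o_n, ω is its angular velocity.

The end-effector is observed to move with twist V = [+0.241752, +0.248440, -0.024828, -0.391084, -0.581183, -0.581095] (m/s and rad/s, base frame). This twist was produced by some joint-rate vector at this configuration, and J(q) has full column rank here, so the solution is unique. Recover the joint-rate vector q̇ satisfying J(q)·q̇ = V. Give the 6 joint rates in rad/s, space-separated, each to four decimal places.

-0.3740 -0.1900 0.3750 0.5330 0.0160 -0.4580

o_n = [0.0263, 1.4507, 0.2716]
J₁: ẑ×o_n = [-1.4507, 0.0263, 0.0000], ω = ẑ
J2: z=[-0.9703, 0.2419, 0.0000] o=[0.1548, 0.6210, 0.3200] → [-0.0117, -0.0470, -0.7740, -0.9703, 0.2419, 0.0000]
J3: z=[-0.9703, 0.2419, 0.0000] o=[0.2361, 0.9470, -0.3393] → [0.1478, 0.5928, -0.4380, -0.9703, 0.2419, 0.0000]
J4: z=[-0.2243, -0.8996, 0.3746] o=[-0.0543, 0.9808, -0.4321] → [-0.8090, 0.1880, -0.0328, -0.2243, -0.8996, 0.3746]
J5: z=[0.2082, 0.3313, 0.9203] o=[-0.5288, 0.6779, -0.2157] → [-0.5498, 0.4094, -0.0230, 0.2082, 0.3313, 0.9203]
J6: z=[0.2082, 0.3313, 0.9203] o=[-0.1995, 1.1987, 0.1091] → [-0.1781, 0.1740, -0.0224, 0.2082, 0.3313, 0.9203]
q̇ = J⁺·V = [-0.3740, -0.1900, 0.3750, 0.5330, 0.0160, -0.4580]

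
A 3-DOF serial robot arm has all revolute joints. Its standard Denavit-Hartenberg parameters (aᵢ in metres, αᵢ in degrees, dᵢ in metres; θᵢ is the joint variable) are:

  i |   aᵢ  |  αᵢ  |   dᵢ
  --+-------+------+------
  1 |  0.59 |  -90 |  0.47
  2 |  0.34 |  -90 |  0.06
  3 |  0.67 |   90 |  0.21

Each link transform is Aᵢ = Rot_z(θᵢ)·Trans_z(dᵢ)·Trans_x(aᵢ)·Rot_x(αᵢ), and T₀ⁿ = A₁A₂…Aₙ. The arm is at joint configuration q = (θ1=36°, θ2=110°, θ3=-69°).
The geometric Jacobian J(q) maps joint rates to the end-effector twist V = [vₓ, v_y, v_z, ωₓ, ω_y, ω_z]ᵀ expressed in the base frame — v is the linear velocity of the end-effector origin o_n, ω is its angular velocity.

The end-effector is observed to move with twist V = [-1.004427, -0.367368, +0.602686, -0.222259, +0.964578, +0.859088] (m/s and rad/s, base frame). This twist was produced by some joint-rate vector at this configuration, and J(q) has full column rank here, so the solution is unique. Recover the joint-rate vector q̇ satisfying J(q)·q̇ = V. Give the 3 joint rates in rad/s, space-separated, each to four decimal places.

1.0000 0.9110 -0.4120

o_n = [-0.2458, 0.6688, -0.0033]
J₁: ẑ×o_n = [-0.6688, -0.2458, 0.0000], ω = ẑ
J2: z=[-0.5878, 0.8090, 0.0000] o=[0.4773, 0.3468, 0.4700] → [-0.3829, -0.2782, 0.3957, -0.5878, 0.8090, 0.0000]
J3: z=[-0.7602, -0.5523, 0.3420] o=[0.3480, 0.3270, 0.1505] → [-0.0319, -0.3200, -0.5878, -0.7602, -0.5523, 0.3420]
q̇ = J⁺·V = [1.0000, 0.9110, -0.4120]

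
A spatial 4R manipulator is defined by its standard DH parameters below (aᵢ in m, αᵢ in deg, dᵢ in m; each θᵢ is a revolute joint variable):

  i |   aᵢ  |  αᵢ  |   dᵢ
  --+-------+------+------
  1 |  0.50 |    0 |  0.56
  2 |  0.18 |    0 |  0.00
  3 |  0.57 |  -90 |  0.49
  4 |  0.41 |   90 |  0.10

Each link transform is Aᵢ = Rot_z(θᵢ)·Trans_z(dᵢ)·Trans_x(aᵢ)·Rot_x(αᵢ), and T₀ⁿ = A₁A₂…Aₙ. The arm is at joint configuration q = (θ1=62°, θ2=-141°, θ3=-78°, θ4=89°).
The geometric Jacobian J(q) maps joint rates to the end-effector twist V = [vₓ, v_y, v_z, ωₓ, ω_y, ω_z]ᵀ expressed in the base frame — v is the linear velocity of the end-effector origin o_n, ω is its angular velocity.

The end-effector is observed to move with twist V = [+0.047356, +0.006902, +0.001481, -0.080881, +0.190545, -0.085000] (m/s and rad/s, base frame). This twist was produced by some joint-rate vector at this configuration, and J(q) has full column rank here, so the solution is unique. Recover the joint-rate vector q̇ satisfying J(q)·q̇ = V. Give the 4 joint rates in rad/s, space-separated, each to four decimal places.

-0.0980 0.7160 -0.7030 -0.2070

o_n = [-0.2231, -0.0528, 0.6401]
J₁: ẑ×o_n = [0.0528, -0.2231, 0.0000], ω = ẑ
J2: z=[0.0000, 0.0000, 1.0000] o=[0.2347, 0.4415, 0.5600] → [0.4943, -0.4579, 0.0000, 0.0000, 0.0000, 1.0000]
J3: z=[0.0000, 0.0000, 1.0000] o=[0.2691, 0.2648, 0.5600] → [0.3176, -0.4922, 0.0000, 0.0000, 0.0000, 1.0000]
J4: z=[0.3907, -0.9205, 0.0000] o=[-0.2556, 0.0421, 1.0500] → [0.3773, 0.1602, -0.0072, 0.3907, -0.9205, 0.0000]
q̇ = J⁺·V = [-0.0980, 0.7160, -0.7030, -0.2070]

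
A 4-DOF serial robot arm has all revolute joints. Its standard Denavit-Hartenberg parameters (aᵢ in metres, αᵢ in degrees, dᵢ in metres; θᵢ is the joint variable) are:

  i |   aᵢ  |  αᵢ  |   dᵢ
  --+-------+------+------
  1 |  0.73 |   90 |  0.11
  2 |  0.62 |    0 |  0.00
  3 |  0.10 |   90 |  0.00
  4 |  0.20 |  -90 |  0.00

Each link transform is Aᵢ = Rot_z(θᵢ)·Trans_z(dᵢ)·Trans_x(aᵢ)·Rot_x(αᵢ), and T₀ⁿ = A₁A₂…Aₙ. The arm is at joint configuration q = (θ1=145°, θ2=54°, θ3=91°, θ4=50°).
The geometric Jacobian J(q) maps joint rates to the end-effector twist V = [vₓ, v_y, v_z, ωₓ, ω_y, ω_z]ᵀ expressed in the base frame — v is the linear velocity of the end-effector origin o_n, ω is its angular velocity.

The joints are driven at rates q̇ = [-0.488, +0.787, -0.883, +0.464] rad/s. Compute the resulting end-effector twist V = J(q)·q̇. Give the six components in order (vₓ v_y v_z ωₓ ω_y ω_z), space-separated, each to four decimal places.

o_n = [-0.6553, 0.6459, 0.7427]
J₁: ẑ×o_n = [-0.6459, -0.6553, 0.0000], ω = ẑ
J2: z=[0.5736, 0.8192, 0.0000] o=[-0.5980, 0.4187, 0.1100] → [0.5183, -0.3629, 0.1772, 0.5736, 0.8192, 0.0000]
J3: z=[0.5736, 0.8192, 0.0000] o=[-0.8965, 0.6277, 0.6116] → [0.1074, -0.0752, -0.1872, 0.5736, 0.8192, 0.0000]
J4: z=[-0.4698, 0.3290, 0.8192] o=[-0.8294, 0.5808, 0.6689] → [-0.0291, 0.1773, -0.0879, -0.4698, 0.3290, 0.8192]
V = J·q̇ = [0.6147, 0.1828, 0.2640, -0.2731, 0.0740, -0.1079]

0.6147 0.1828 0.2640 -0.2731 0.0740 -0.1079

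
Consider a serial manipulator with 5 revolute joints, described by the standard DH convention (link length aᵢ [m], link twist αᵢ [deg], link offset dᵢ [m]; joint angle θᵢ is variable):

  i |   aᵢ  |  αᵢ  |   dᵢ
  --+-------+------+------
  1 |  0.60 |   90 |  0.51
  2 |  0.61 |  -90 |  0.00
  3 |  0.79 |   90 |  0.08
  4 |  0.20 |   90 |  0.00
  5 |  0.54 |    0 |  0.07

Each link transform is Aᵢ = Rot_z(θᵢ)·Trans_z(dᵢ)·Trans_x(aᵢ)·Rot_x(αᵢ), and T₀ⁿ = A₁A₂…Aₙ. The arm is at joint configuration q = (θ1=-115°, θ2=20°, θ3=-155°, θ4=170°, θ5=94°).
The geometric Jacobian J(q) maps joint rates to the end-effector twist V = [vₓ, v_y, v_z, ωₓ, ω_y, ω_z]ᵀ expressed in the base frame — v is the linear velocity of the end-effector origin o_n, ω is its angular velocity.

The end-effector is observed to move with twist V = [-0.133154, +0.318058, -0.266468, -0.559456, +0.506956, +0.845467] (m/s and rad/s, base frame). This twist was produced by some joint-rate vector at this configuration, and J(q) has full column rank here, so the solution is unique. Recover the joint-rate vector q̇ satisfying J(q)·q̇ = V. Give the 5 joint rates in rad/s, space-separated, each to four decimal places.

0.4420 0.9130 0.5470 0.2040 -0.0930

o_n = [0.0478, -0.4104, 0.6081]
J₁: ẑ×o_n = [0.4104, 0.0478, -0.0000], ω = ẑ
J2: z=[-0.9063, 0.4226, 0.0000] o=[-0.2536, -0.5438, 0.5100] → [0.0415, 0.0889, -0.2483, -0.9063, 0.4226, 0.0000]
J3: z=[0.1445, 0.3100, 0.9397] o=[-0.4958, -1.0633, 0.7186] → [-0.6478, 0.5268, -0.0741, 0.1445, 0.3100, 0.9397]
J4: z=[0.9892, -0.0231, -0.1445] o=[-0.5025, -0.2876, 0.5489] → [-0.0191, -0.1381, -0.1087, 0.9892, -0.0231, -0.1445]
J5: z=[0.1383, 0.4703, 0.8716] o=[-0.4929, -0.4641, 0.6426] → [-0.0630, 0.4761, -0.2469, 0.1383, 0.4703, 0.8716]
q̇ = J⁺·V = [0.4420, 0.9130, 0.5470, 0.2040, -0.0930]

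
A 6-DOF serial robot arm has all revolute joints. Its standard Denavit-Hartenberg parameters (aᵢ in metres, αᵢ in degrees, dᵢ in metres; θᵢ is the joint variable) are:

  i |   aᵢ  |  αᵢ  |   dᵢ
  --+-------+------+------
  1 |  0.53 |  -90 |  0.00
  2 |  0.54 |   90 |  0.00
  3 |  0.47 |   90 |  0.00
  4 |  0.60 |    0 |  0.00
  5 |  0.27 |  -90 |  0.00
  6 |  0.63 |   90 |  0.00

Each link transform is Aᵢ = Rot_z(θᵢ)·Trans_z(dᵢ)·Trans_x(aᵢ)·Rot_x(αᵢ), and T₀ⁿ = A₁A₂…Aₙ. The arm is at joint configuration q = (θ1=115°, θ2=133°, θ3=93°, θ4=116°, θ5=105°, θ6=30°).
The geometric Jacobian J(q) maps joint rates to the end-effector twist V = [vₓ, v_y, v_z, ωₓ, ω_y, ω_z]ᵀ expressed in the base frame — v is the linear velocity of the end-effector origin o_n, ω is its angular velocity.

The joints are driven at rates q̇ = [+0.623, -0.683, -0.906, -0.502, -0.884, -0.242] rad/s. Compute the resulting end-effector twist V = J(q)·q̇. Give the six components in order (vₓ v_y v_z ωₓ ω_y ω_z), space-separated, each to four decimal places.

o_n = [0.2306, 0.5100, -0.1834]
J₁: ẑ×o_n = [-0.5100, 0.2306, 0.0000], ω = ẑ
J2: z=[-0.9063, -0.4226, 0.0000] o=[-0.2240, 0.4803, 0.0000] → [0.0775, -0.1662, 0.1653, -0.9063, -0.4226, 0.0000]
J3: z=[-0.3091, 0.6628, -0.6820] o=[-0.0683, 0.1466, -0.3949] → [0.3881, -0.1385, -0.3104, -0.3091, 0.6628, -0.6820]
J4: z=[0.2404, -0.6394, -0.7304] o=[-0.5008, -0.0366, -0.3769] → [0.2754, -0.5807, 0.5990, 0.2404, -0.6394, -0.7304]
J5: z=[0.2404, -0.6394, -0.7304] o=[-0.4255, 0.4234, -0.7548] → [-0.3021, -0.6165, 0.4403, 0.2404, -0.6394, -0.7304]
J6: z=[-0.3704, -0.7559, 0.5398] o=[-0.1832, 0.3854, -0.6418] → [-0.4138, 0.3932, 0.2666, -0.3704, -0.7559, 0.5398]
V = J·q̇ = [-0.4933, 1.1240, -0.5860, 0.6555, 0.7572, 2.1225]

-0.4933 1.1240 -0.5860 0.6555 0.7572 2.1225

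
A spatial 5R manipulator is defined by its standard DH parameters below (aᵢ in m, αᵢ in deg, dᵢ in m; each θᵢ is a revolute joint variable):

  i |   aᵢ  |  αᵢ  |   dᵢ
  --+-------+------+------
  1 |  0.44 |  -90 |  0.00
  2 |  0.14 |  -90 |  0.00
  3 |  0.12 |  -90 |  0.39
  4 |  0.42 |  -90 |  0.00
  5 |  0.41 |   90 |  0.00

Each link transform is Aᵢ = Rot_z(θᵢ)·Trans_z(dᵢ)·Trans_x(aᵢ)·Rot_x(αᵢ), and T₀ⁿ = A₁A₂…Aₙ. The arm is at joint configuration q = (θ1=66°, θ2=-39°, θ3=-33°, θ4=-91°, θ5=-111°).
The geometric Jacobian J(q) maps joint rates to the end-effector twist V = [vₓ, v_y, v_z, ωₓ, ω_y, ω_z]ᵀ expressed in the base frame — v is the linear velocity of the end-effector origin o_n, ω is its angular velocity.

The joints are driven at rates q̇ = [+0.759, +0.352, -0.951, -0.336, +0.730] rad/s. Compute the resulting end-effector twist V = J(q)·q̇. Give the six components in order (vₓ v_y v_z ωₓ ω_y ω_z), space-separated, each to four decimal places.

-0.7814 0.8529 -0.3442 -1.0467 0.1847 1.7582

o_n = [0.7253, 0.9941, -0.2351]
J₁: ẑ×o_n = [-0.9941, 0.7253, 0.0000], ω = ẑ
J2: z=[-0.9135, 0.4067, 0.0000] o=[0.1790, 0.4020, 0.0000] → [-0.0956, -0.2148, -0.7632, -0.9135, 0.4067, 0.0000]
J3: z=[0.2560, 0.5749, -0.7771] o=[0.2232, 0.5014, 0.0881] → [0.1971, -0.3075, -0.1625, 0.2560, 0.5749, -0.7771]
J4: z=[0.9383, 0.0456, 0.3428] o=[0.2952, 0.8236, -0.1516] → [-0.0622, 0.2258, 0.1404, 0.9383, 0.0456, 0.3428]
J5: z=[-0.2280, 0.8269, 0.5141] o=[0.4043, 1.0590, -0.4819] → [0.2374, 0.2213, -0.2506, -0.2280, 0.8269, 0.5141]
V = J·q̇ = [-0.7814, 0.8529, -0.3442, -1.0467, 0.1847, 1.7582]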